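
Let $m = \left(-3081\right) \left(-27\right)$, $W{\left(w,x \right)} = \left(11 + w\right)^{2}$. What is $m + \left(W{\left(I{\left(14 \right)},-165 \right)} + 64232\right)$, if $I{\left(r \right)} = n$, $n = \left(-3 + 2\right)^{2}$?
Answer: $147563$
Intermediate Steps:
$n = 1$ ($n = \left(-1\right)^{2} = 1$)
$I{\left(r \right)} = 1$
$m = 83187$
$m + \left(W{\left(I{\left(14 \right)},-165 \right)} + 64232\right) = 83187 + \left(\left(11 + 1\right)^{2} + 64232\right) = 83187 + \left(12^{2} + 64232\right) = 83187 + \left(144 + 64232\right) = 83187 + 64376 = 147563$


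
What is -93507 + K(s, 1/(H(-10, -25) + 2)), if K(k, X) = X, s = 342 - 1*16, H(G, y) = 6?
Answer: -748055/8 ≈ -93507.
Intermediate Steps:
s = 326 (s = 342 - 16 = 326)
-93507 + K(s, 1/(H(-10, -25) + 2)) = -93507 + 1/(6 + 2) = -93507 + 1/8 = -93507 + ⅛ = -748055/8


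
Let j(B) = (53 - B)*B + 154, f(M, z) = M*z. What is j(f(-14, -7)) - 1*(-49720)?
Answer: 45464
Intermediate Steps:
j(B) = 154 + B*(53 - B) (j(B) = B*(53 - B) + 154 = 154 + B*(53 - B))
j(f(-14, -7)) - 1*(-49720) = (154 - (-14*(-7))**2 + 53*(-14*(-7))) - 1*(-49720) = (154 - 1*98**2 + 53*98) + 49720 = (154 - 1*9604 + 5194) + 49720 = (154 - 9604 + 5194) + 49720 = -4256 + 49720 = 45464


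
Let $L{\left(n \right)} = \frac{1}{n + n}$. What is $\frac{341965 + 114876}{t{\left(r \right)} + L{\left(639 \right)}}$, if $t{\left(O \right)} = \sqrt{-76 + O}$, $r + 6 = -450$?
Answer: $\frac{583842798}{868907089} - \frac{1492302191688 i \sqrt{133}}{868907089} \approx 0.67193 - 19807.0 i$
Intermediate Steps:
$r = -456$ ($r = -6 - 450 = -456$)
$L{\left(n \right)} = \frac{1}{2 n}$
$\frac{341965 + 114876}{t{\left(r \right)} + L{\left(639 \right)}} = \frac{341965 + 114876}{\sqrt{-76 - 456} + \frac{1}{2 \cdot 639}} = \frac{456841}{\sqrt{-532} + \frac{1}{2} \cdot \frac{1}{639}} = \frac{456841}{2 i \sqrt{133} + \frac{1}{1278}} = \frac{456841}{\frac{1}{1278} + 2 i \sqrt{133}}$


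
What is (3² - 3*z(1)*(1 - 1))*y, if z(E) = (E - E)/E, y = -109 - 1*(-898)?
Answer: 7101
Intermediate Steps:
y = 789 (y = -109 + 898 = 789)
z(E) = 0 (z(E) = 0/E = 0)
(3² - 3*z(1)*(1 - 1))*y = (3² - 0*(1 - 1))*789 = (9 - 0*0)*789 = (9 - 3*0)*789 = (9 + 0)*789 = 9*789 = 7101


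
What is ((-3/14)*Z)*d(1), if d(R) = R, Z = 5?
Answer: -15/14 ≈ -1.0714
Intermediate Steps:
((-3/14)*Z)*d(1) = (-3/14*5)*1 = (-3*1/14*5)*1 = -3/14*5*1 = -15/14*1 = -15/14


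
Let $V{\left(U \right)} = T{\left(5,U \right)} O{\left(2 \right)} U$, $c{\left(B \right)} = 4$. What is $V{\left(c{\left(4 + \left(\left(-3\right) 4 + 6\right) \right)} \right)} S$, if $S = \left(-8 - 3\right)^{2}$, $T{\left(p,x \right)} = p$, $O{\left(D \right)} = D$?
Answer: $4840$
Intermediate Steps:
$S = 121$ ($S = \left(-11\right)^{2} = 121$)
$V{\left(U \right)} = 10 U$ ($V{\left(U \right)} = 5 \cdot 2 U = 10 U$)
$V{\left(c{\left(4 + \left(\left(-3\right) 4 + 6\right) \right)} \right)} S = 10 \cdot 4 \cdot 121 = 40 \cdot 121 = 4840$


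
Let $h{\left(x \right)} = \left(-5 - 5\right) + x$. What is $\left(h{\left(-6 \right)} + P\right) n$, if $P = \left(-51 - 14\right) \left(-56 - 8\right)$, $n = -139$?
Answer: $-576016$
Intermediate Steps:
$h{\left(x \right)} = -10 + x$
$P = 4160$ ($P = \left(-65\right) \left(-64\right) = 4160$)
$\left(h{\left(-6 \right)} + P\right) n = \left(\left(-10 - 6\right) + 4160\right) \left(-139\right) = \left(-16 + 4160\right) \left(-139\right) = 4144 \left(-139\right) = -576016$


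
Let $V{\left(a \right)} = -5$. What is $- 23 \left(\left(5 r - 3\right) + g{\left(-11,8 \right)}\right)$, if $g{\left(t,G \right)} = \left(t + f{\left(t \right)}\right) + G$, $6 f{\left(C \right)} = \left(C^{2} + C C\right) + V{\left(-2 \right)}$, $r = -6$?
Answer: $- \frac{161}{2} \approx -80.5$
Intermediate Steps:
$f{\left(C \right)} = - \frac{5}{6} + \frac{C^{2}}{3}$ ($f{\left(C \right)} = \frac{\left(C^{2} + C C\right) - 5}{6} = \frac{\left(C^{2} + C^{2}\right) - 5}{6} = \frac{2 C^{2} - 5}{6} = \frac{-5 + 2 C^{2}}{6} = - \frac{5}{6} + \frac{C^{2}}{3}$)
$g{\left(t,G \right)} = - \frac{5}{6} + G + t + \frac{t^{2}}{3}$ ($g{\left(t,G \right)} = \left(t + \left(- \frac{5}{6} + \frac{t^{2}}{3}\right)\right) + G = \left(- \frac{5}{6} + t + \frac{t^{2}}{3}\right) + G = - \frac{5}{6} + G + t + \frac{t^{2}}{3}$)
$- 23 \left(\left(5 r - 3\right) + g{\left(-11,8 \right)}\right) = - 23 \left(\left(5 \left(-6\right) - 3\right) + \left(- \frac{5}{6} + 8 - 11 + \frac{\left(-11\right)^{2}}{3}\right)\right) = - 23 \left(\left(-30 - 3\right) + \left(- \frac{5}{6} + 8 - 11 + \frac{1}{3} \cdot 121\right)\right) = - 23 \left(-33 + \left(- \frac{5}{6} + 8 - 11 + \frac{121}{3}\right)\right) = - 23 \left(-33 + \frac{73}{2}\right) = \left(-23\right) \frac{7}{2} = - \frac{161}{2}$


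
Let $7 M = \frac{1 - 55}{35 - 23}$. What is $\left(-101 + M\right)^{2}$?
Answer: $\frac{2024929}{196} \approx 10331.0$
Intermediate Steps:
$M = - \frac{9}{14}$ ($M = \frac{\left(1 - 55\right) \frac{1}{35 - 23}}{7} = \frac{\left(-54\right) \frac{1}{12}}{7} = \frac{1}{7} \left(- \frac{9}{2}\right) = - \frac{9}{14} \approx -0.64286$)
$\left(-101 + M\right)^{2} = \left(-101 - \frac{9}{14}\right)^{2} = \left(- \frac{1423}{14}\right)^{2} = \frac{2024929}{196}$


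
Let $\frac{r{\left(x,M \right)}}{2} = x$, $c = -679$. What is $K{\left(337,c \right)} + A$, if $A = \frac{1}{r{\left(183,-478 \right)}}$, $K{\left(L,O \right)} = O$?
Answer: $- \frac{248513}{366} \approx -679.0$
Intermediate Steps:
$r{\left(x,M \right)} = 2 x$
$A = \frac{1}{366}$ ($A = \frac{1}{2 \cdot 183} = \frac{1}{366} \approx 0.0027322$)
$K{\left(337,c \right)} + A = -679 + \frac{1}{366} = - \frac{248513}{366}$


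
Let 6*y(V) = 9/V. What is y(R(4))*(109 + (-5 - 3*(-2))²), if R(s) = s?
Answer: 165/4 ≈ 41.250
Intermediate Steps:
y(V) = 3/(2*V) (y(V) = (9/V)/6 = 3/(2*V))
y(R(4))*(109 + (-5 - 3*(-2))²) = ((3/2)/4)*(109 + (-5 - 3*(-2))²) = ((3/2)*(¼))*(109 + (-5 + 6)²) = 3*(109 + 1²)/8 = 3*(109 + 1)/8 = (3/8)*110 = 165/4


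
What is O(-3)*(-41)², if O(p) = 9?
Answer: 15129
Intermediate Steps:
O(-3)*(-41)² = 9*(-41)² = 9*1681 = 15129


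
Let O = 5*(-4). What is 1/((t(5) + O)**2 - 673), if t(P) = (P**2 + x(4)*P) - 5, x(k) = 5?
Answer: -1/48 ≈ -0.020833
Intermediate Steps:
O = -20
t(P) = -5 + P**2 + 5*P (t(P) = (P**2 + 5*P) - 5 = -5 + P**2 + 5*P)
1/((t(5) + O)**2 - 673) = 1/(((-5 + 5**2 + 5*5) - 20)**2 - 673) = 1/(((-5 + 25 + 25) - 20)**2 - 673) = 1/((45 - 20)**2 - 673) = 1/(25**2 - 673) = 1/(625 - 673) = 1/(-48) = -1/48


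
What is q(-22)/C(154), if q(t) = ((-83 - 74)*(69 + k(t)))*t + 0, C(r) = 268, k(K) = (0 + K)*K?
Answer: 955031/134 ≈ 7127.1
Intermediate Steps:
k(K) = K² (k(K) = K*K = K²)
q(t) = t*(-10833 - 157*t²) (q(t) = ((-83 - 74)*(69 + t²))*t + 0 = (-157*(69 + t²))*t + 0 = (-10833 - 157*t²)*t + 0 = t*(-10833 - 157*t²) + 0 = t*(-10833 - 157*t²))
q(-22)/C(154) = -157*(-22)*(69 + (-22)²)/268 = -157*(-22)*(69 + 484)*(1/268) = -157*(-22)*553*(1/268) = 1910062*(1/268) = 955031/134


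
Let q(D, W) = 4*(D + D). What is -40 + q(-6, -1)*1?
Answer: -88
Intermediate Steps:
q(D, W) = 8*D (q(D, W) = 4*(2*D) = 8*D)
-40 + q(-6, -1)*1 = -40 + (8*(-6))*1 = -40 - 48*1 = -40 - 48 = -88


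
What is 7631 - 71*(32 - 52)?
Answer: 9051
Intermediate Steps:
7631 - 71*(32 - 52) = 7631 - 71*(-20) = 7631 - 1*(-1420) = 7631 + 1420 = 9051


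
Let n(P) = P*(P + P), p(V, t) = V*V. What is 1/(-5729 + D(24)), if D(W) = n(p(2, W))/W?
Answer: -3/17183 ≈ -0.00017459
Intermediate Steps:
p(V, t) = V²
n(P) = 2*P² (n(P) = P*(2*P) = 2*P²)
D(W) = 32/W (D(W) = (2*(2²)²)/W = (2*4²)/W = (2*16)/W = 32/W)
1/(-5729 + D(24)) = 1/(-5729 + 32/24) = 1/(-5729 + 32*(1/24)) = 1/(-5729 + 4/3) = 1/(-17183/3) = -3/17183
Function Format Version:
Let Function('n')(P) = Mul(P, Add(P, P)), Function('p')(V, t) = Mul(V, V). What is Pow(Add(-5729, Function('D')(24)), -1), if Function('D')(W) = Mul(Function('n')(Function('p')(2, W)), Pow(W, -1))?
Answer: Rational(-3, 17183) ≈ -0.00017459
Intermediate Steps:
Function('p')(V, t) = Pow(V, 2)
Function('n')(P) = Mul(2, Pow(P, 2)) (Function('n')(P) = Mul(P, Mul(2, P)) = Mul(2, Pow(P, 2)))
Function('D')(W) = Mul(32, Pow(W, -1)) (Function('D')(W) = Mul(Mul(2, Pow(Pow(2, 2), 2)), Pow(W, -1)) = Mul(Mul(2, Pow(4, 2)), Pow(W, -1)) = Mul(Mul(2, 16), Pow(W, -1)) = Mul(32, Pow(W, -1)))
Pow(Add(-5729, Function('D')(24)), -1) = Pow(Add(-5729, Mul(32, Pow(24, -1))), -1) = Pow(Add(-5729, Mul(32, Rational(1, 24))), -1) = Pow(Add(-5729, Rational(4, 3)), -1) = Pow(Rational(-17183, 3), -1) = Rational(-3, 17183)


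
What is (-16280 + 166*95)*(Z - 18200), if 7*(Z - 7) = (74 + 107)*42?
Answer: 8724570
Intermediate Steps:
Z = 1093 (Z = 7 + ((74 + 107)*42)/7 = 7 + (181*42)/7 = 7 + (⅐)*7602 = 7 + 1086 = 1093)
(-16280 + 166*95)*(Z - 18200) = (-16280 + 166*95)*(1093 - 18200) = (-16280 + 15770)*(-17107) = -510*(-17107) = 8724570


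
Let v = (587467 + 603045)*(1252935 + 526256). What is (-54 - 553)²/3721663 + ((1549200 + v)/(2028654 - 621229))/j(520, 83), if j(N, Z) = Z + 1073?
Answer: 6101887882068563/4686597174325 ≈ 1302.0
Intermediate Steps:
v = 2118148235792 (v = 1190512*1779191 = 2118148235792)
j(N, Z) = 1073 + Z
(-54 - 553)²/3721663 + ((1549200 + v)/(2028654 - 621229))/j(520, 83) = (-54 - 553)²/3721663 + ((1549200 + 2118148235792)/(2028654 - 621229))/(1073 + 83) = (-607)²*(1/3721663) + (2118149784992/1407425)/1156 = 368449*(1/3721663) + (2118149784992*(1/1407425))*(1/1156) = 368449/3721663 + (2118149784992/1407425)*(1/1156) = 368449/3721663 + 31149261544/23926225 = 6101887882068563/4686597174325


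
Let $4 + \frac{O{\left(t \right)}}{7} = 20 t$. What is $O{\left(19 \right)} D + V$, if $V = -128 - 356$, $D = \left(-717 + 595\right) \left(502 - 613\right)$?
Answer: $35642060$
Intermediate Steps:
$O{\left(t \right)} = -28 + 140 t$ ($O{\left(t \right)} = -28 + 7 \cdot 20 t = -28 + 140 t$)
$D = 13542$ ($D = \left(-122\right) \left(-111\right) = 13542$)
$V = -484$ ($V = -128 - 356 = -484$)
$O{\left(19 \right)} D + V = \left(-28 + 140 \cdot 19\right) 13542 - 484 = \left(-28 + 2660\right) 13542 - 484 = 2632 \cdot 13542 - 484 = 35642544 - 484 = 35642060$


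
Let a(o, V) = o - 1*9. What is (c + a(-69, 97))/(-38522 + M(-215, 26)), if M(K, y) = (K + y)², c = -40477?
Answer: 40555/2801 ≈ 14.479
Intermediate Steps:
a(o, V) = -9 + o (a(o, V) = o - 9 = -9 + o)
(c + a(-69, 97))/(-38522 + M(-215, 26)) = (-40477 + (-9 - 69))/(-38522 + (-215 + 26)²) = (-40477 - 78)/(-38522 + (-189)²) = -40555/(-38522 + 35721) = -40555/(-2801) = -40555*(-1/2801) = 40555/2801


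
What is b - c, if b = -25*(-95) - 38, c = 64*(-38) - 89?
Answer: 4858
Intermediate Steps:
c = -2521 (c = -2432 - 89 = -2521)
b = 2337 (b = 2375 - 38 = 2337)
b - c = 2337 - 1*(-2521) = 2337 + 2521 = 4858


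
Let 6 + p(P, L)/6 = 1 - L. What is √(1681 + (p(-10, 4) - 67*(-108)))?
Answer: √8863 ≈ 94.144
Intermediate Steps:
p(P, L) = -30 - 6*L (p(P, L) = -36 + 6*(1 - L) = -36 + (6 - 6*L) = -30 - 6*L)
√(1681 + (p(-10, 4) - 67*(-108))) = √(1681 + ((-30 - 6*4) - 67*(-108))) = √(1681 + ((-30 - 24) + 7236)) = √(1681 + (-54 + 7236)) = √(1681 + 7182) = √8863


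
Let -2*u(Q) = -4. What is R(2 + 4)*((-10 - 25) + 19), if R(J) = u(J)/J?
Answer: -16/3 ≈ -5.3333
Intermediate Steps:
u(Q) = 2 (u(Q) = -½*(-4) = 2)
R(J) = 2/J
R(2 + 4)*((-10 - 25) + 19) = (2/(2 + 4))*((-10 - 25) + 19) = (2/6)*(-35 + 19) = (2*(⅙))*(-16) = (⅓)*(-16) = -16/3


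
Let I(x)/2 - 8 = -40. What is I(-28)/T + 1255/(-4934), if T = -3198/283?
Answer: 42675559/7889466 ≈ 5.4092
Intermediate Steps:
T = -3198/283 (T = -3198*1/283 = -3198/283 ≈ -11.300)
I(x) = -64 (I(x) = 16 + 2*(-40) = 16 - 80 = -64)
I(-28)/T + 1255/(-4934) = -64/(-3198/283) + 1255/(-4934) = -64*(-283/3198) + 1255*(-1/4934) = 9056/1599 - 1255/4934 = 42675559/7889466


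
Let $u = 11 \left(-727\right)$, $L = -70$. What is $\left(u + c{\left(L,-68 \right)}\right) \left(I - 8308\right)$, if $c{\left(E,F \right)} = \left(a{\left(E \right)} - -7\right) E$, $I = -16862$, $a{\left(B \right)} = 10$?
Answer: $231236790$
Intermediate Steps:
$u = -7997$
$c{\left(E,F \right)} = 17 E$ ($c{\left(E,F \right)} = \left(10 - -7\right) E = \left(10 + 7\right) E = 17 E$)
$\left(u + c{\left(L,-68 \right)}\right) \left(I - 8308\right) = \left(-7997 + 17 \left(-70\right)\right) \left(-16862 - 8308\right) = \left(-7997 - 1190\right) \left(-25170\right) = \left(-9187\right) \left(-25170\right) = 231236790$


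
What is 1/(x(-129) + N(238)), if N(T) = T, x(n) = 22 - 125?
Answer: 1/135 ≈ 0.0074074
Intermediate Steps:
x(n) = -103
1/(x(-129) + N(238)) = 1/(-103 + 238) = 1/135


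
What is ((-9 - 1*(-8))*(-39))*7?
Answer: 273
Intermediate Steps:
((-9 - 1*(-8))*(-39))*7 = ((-9 + 8)*(-39))*7 = -1*(-39)*7 = 39*7 = 273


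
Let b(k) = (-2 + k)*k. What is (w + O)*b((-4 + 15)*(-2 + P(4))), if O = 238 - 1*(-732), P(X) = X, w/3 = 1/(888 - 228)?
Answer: 426802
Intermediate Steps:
w = 1/220 (w = 3/(888 - 228) = 3/660 = 3*(1/660) = 1/220 ≈ 0.0045455)
O = 970 (O = 238 + 732 = 970)
b(k) = k*(-2 + k)
(w + O)*b((-4 + 15)*(-2 + P(4))) = (1/220 + 970)*(((-4 + 15)*(-2 + 4))*(-2 + (-4 + 15)*(-2 + 4))) = 213401*((11*2)*(-2 + 11*2))/220 = 213401*(22*(-2 + 22))/220 = 213401*(22*20)/220 = (213401/220)*440 = 426802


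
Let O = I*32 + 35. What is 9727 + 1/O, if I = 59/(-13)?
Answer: 13938778/1433 ≈ 9727.0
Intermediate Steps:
I = -59/13 (I = 59*(-1/13) = -59/13 ≈ -4.5385)
O = -1433/13 (O = -59/13*32 + 35 = -1888/13 + 35 = -1433/13 ≈ -110.23)
9727 + 1/O = 9727 + 1/(-1433/13) = 9727 - 13/1433 = 13938778/1433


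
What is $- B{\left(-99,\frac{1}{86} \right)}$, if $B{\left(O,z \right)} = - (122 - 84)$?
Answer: $38$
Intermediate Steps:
$B{\left(O,z \right)} = -38$ ($B{\left(O,z \right)} = \left(-1\right) 38 = -38$)
$- B{\left(-99,\frac{1}{86} \right)} = \left(-1\right) \left(-38\right) = 38$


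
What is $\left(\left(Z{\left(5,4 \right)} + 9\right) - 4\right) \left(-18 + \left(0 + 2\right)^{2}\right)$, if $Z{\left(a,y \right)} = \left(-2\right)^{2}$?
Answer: $-126$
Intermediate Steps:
$Z{\left(a,y \right)} = 4$
$\left(\left(Z{\left(5,4 \right)} + 9\right) - 4\right) \left(-18 + \left(0 + 2\right)^{2}\right) = \left(\left(4 + 9\right) - 4\right) \left(-18 + \left(0 + 2\right)^{2}\right) = \left(13 - 4\right) \left(-18 + 2^{2}\right) = 9 \left(-18 + 4\right) = 9 \left(-14\right) = -126$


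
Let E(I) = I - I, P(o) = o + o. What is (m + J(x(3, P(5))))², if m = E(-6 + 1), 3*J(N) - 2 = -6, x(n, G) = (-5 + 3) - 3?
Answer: 16/9 ≈ 1.7778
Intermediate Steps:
P(o) = 2*o
x(n, G) = -5 (x(n, G) = -2 - 3 = -5)
E(I) = 0
J(N) = -4/3 (J(N) = ⅔ + (⅓)*(-6) = ⅔ - 2 = -4/3)
m = 0
(m + J(x(3, P(5))))² = (0 - 4/3)² = (-4/3)² = 16/9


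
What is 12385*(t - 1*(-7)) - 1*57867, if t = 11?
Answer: 165063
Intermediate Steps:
12385*(t - 1*(-7)) - 1*57867 = 12385*(11 - 1*(-7)) - 1*57867 = 12385*(11 + 7) - 57867 = 12385*18 - 57867 = 222930 - 57867 = 165063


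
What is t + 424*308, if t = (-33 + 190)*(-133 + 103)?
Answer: 125882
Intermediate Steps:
t = -4710 (t = 157*(-30) = -4710)
t + 424*308 = -4710 + 424*308 = -4710 + 130592 = 125882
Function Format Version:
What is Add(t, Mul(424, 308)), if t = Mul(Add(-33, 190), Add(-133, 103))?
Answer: 125882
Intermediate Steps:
t = -4710 (t = Mul(157, -30) = -4710)
Add(t, Mul(424, 308)) = Add(-4710, Mul(424, 308)) = Add(-4710, 130592) = 125882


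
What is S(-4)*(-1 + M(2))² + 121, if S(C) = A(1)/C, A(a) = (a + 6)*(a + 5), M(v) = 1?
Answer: 121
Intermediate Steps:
A(a) = (5 + a)*(6 + a) (A(a) = (6 + a)*(5 + a) = (5 + a)*(6 + a))
S(C) = 42/C (S(C) = (30 + 1² + 11*1)/C = (30 + 1 + 11)/C = 42/C)
S(-4)*(-1 + M(2))² + 121 = (42/(-4))*(-1 + 1)² + 121 = (42*(-¼))*0² + 121 = -21/2*0 + 121 = 0 + 121 = 121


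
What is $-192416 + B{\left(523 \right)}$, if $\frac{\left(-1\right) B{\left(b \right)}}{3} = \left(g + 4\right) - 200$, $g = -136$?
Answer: $-191420$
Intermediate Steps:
$B{\left(b \right)} = 996$ ($B{\left(b \right)} = - 3 \left(\left(-136 + 4\right) - 200\right) = - 3 \left(-132 - 200\right) = \left(-3\right) \left(-332\right) = 996$)
$-192416 + B{\left(523 \right)} = -192416 + 996 = -191420$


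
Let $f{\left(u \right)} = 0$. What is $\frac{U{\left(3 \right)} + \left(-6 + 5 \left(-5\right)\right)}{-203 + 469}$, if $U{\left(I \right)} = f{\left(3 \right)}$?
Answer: $- \frac{31}{266} \approx -0.11654$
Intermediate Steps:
$U{\left(I \right)} = 0$
$\frac{U{\left(3 \right)} + \left(-6 + 5 \left(-5\right)\right)}{-203 + 469} = \frac{0 + \left(-6 + 5 \left(-5\right)\right)}{-203 + 469} = \frac{0 - 31}{266} = \left(0 - 31\right) \frac{1}{266} = \left(-31\right) \frac{1}{266} = - \frac{31}{266}$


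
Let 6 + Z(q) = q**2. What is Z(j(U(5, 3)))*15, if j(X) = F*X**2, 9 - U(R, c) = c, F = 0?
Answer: -90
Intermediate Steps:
U(R, c) = 9 - c
j(X) = 0 (j(X) = 0*X**2 = 0)
Z(q) = -6 + q**2
Z(j(U(5, 3)))*15 = (-6 + 0**2)*15 = (-6 + 0)*15 = -6*15 = -90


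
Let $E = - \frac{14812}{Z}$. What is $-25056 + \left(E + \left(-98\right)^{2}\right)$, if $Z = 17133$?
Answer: $- \frac{264753928}{17133} \approx -15453.0$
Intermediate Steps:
$E = - \frac{14812}{17133} \approx -0.86453$
$-25056 + \left(E + \left(-98\right)^{2}\right) = -25056 - \left(\frac{14812}{17133} - \left(-98\right)^{2}\right) = -25056 + \left(- \frac{14812}{17133} + 9604\right) = -25056 + \frac{164530520}{17133} = - \frac{264753928}{17133}$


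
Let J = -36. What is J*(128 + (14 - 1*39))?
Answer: -3708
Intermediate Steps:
J*(128 + (14 - 1*39)) = -36*(128 + (14 - 1*39)) = -36*(128 + (14 - 39)) = -36*(128 - 25) = -36*103 = -3708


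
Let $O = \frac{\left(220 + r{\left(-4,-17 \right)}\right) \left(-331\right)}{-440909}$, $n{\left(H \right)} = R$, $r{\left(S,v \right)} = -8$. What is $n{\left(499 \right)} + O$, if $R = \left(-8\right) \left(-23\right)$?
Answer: $\frac{81197428}{440909} \approx 184.16$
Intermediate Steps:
$R = 184$
$n{\left(H \right)} = 184$
$O = \frac{70172}{440909}$ ($O = \frac{\left(220 - 8\right) \left(-331\right)}{-440909} = 212 \left(-331\right) \left(- \frac{1}{440909}\right) = \left(-70172\right) \left(- \frac{1}{440909}\right) = \frac{70172}{440909} \approx 0.15915$)
$n{\left(499 \right)} + O = 184 + \frac{70172}{440909} = \frac{81197428}{440909}$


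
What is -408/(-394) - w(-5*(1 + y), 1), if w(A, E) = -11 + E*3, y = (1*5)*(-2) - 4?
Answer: 1780/197 ≈ 9.0355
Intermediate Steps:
y = -14 (y = 5*(-2) - 4 = -10 - 4 = -14)
w(A, E) = -11 + 3*E
-408/(-394) - w(-5*(1 + y), 1) = -408/(-394) - (-11 + 3*1) = -408*(-1/394) - (-11 + 3) = 204/197 - 1*(-8) = 204/197 + 8 = 1780/197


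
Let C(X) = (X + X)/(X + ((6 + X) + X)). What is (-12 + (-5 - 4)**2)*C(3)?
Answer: 138/5 ≈ 27.600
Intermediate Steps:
C(X) = 2*X/(6 + 3*X) (C(X) = (2*X)/(X + (6 + 2*X)) = (2*X)/(6 + 3*X) = 2*X/(6 + 3*X))
(-12 + (-5 - 4)**2)*C(3) = (-12 + (-5 - 4)**2)*((2/3)*3/(2 + 3)) = (-12 + (-9)**2)*((2/3)*3/5) = (-12 + 81)*((2/3)*3*(1/5)) = 69*(2/5) = 138/5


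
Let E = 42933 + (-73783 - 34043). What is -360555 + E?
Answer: -425448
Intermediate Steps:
E = -64893 (E = 42933 - 107826 = -64893)
-360555 + E = -360555 - 64893 = -425448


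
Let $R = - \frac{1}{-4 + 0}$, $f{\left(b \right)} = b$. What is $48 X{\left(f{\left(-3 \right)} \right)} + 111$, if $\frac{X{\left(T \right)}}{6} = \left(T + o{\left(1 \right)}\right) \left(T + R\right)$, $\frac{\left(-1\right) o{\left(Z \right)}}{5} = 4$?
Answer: $18327$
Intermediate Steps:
$o{\left(Z \right)} = -20$ ($o{\left(Z \right)} = \left(-5\right) 4 = -20$)
$R = \frac{1}{4}$ ($R = - \frac{1}{-4} = \left(-1\right) \left(- \frac{1}{4}\right) = \frac{1}{4} \approx 0.25$)
$X{\left(T \right)} = 6 \left(-20 + T\right) \left(\frac{1}{4} + T\right)$ ($X{\left(T \right)} = 6 \left(T - 20\right) \left(T + \frac{1}{4}\right) = 6 \left(-20 + T\right) \left(\frac{1}{4} + T\right)$)
$48 X{\left(f{\left(-3 \right)} \right)} + 111 = 48 \left(-30 + 6 \left(-3\right)^{2} - - \frac{711}{2}\right) + 111 = 48 \left(-30 + 6 \cdot 9 + \frac{711}{2}\right) + 111 = 48 \left(-30 + 54 + \frac{711}{2}\right) + 111 = 48 \cdot \frac{759}{2} + 111 = 18216 + 111 = 18327$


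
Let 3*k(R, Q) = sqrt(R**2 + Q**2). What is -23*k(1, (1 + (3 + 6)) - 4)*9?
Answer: -69*sqrt(37) ≈ -419.71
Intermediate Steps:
k(R, Q) = sqrt(Q**2 + R**2)/3 (k(R, Q) = sqrt(R**2 + Q**2)/3 = sqrt(Q**2 + R**2)/3)
-23*k(1, (1 + (3 + 6)) - 4)*9 = -23*sqrt(((1 + (3 + 6)) - 4)**2 + 1**2)/3*9 = -23*sqrt(((1 + 9) - 4)**2 + 1)/3*9 = -23*sqrt((10 - 4)**2 + 1)/3*9 = -23*sqrt(6**2 + 1)/3*9 = -23*sqrt(36 + 1)/3*9 = -23*sqrt(37)/3*9 = -69*sqrt(37)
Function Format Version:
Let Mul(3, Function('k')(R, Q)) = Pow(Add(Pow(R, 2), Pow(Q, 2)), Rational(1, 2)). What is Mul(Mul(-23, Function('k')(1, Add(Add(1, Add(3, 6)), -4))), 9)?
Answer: Mul(-69, Pow(37, Rational(1, 2))) ≈ -419.71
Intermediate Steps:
Function('k')(R, Q) = Mul(Rational(1, 3), Pow(Add(Pow(Q, 2), Pow(R, 2)), Rational(1, 2))) (Function('k')(R, Q) = Mul(Rational(1, 3), Pow(Add(Pow(R, 2), Pow(Q, 2)), Rational(1, 2))) = Mul(Rational(1, 3), Pow(Add(Pow(Q, 2), Pow(R, 2)), Rational(1, 2))))
Mul(Mul(-23, Function('k')(1, Add(Add(1, Add(3, 6)), -4))), 9) = Mul(Mul(-23, Mul(Rational(1, 3), Pow(Add(Pow(Add(Add(1, Add(3, 6)), -4), 2), Pow(1, 2)), Rational(1, 2)))), 9) = Mul(Mul(-23, Mul(Rational(1, 3), Pow(Add(Pow(Add(Add(1, 9), -4), 2), 1), Rational(1, 2)))), 9) = Mul(Mul(-23, Mul(Rational(1, 3), Pow(Add(Pow(Add(10, -4), 2), 1), Rational(1, 2)))), 9) = Mul(Mul(-23, Mul(Rational(1, 3), Pow(Add(Pow(6, 2), 1), Rational(1, 2)))), 9) = Mul(Mul(-23, Mul(Rational(1, 3), Pow(Add(36, 1), Rational(1, 2)))), 9) = Mul(Mul(-23, Mul(Rational(1, 3), Pow(37, Rational(1, 2)))), 9) = Mul(Mul(Rational(-23, 3), Pow(37, Rational(1, 2))), 9) = Mul(-69, Pow(37, Rational(1, 2)))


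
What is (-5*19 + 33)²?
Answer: 3844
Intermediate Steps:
(-5*19 + 33)² = (-95 + 33)² = (-62)² = 3844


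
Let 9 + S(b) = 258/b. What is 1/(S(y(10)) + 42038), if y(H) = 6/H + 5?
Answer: 14/589051 ≈ 2.3767e-5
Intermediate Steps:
y(H) = 5 + 6/H
S(b) = -9 + 258/b
1/(S(y(10)) + 42038) = 1/((-9 + 258/(5 + 6/10)) + 42038) = 1/((-9 + 258/(5 + 6*(⅒))) + 42038) = 1/((-9 + 258/(5 + ⅗)) + 42038) = 1/((-9 + 258/(28/5)) + 42038) = 1/((-9 + 258*(5/28)) + 42038) = 1/((-9 + 645/14) + 42038) = 1/(519/14 + 42038) = 1/(589051/14) = 14/589051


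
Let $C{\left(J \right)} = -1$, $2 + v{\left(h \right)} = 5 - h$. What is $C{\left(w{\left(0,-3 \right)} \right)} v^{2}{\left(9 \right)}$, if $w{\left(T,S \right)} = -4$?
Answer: $-36$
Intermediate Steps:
$v{\left(h \right)} = 3 - h$ ($v{\left(h \right)} = -2 - \left(-5 + h\right) = 3 - h$)
$C{\left(w{\left(0,-3 \right)} \right)} v^{2}{\left(9 \right)} = - \left(3 - 9\right)^{2} = - \left(-6\right)^{2} = \left(-1\right) 36 = -36$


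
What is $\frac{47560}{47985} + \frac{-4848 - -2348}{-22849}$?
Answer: $\frac{241332188}{219281853} \approx 1.1006$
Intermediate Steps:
$\frac{47560}{47985} + \frac{-4848 - -2348}{-22849} = 47560 \cdot \frac{1}{47985} + \left(-4848 + 2348\right) \left(- \frac{1}{22849}\right) = \frac{9512}{9597} - - \frac{2500}{22849} = \frac{9512}{9597} + \frac{2500}{22849} = \frac{241332188}{219281853}$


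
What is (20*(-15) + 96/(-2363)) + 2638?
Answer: 5524598/2363 ≈ 2338.0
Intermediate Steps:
(20*(-15) + 96/(-2363)) + 2638 = (-300 + 96*(-1/2363)) + 2638 = (-300 - 96/2363) + 2638 = -708996/2363 + 2638 = 5524598/2363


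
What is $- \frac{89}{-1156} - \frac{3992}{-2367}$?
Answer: $\frac{4825415}{2736252} \approx 1.7635$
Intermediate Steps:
$- \frac{89}{-1156} - \frac{3992}{-2367} = \left(-89\right) \left(- \frac{1}{1156}\right) - - \frac{3992}{2367} = \frac{89}{1156} + \frac{3992}{2367} = \frac{4825415}{2736252}$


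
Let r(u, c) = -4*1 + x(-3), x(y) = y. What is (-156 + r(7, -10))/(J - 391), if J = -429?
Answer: 163/820 ≈ 0.19878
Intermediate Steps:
r(u, c) = -7 (r(u, c) = -4*1 - 3 = -4 - 3 = -7)
(-156 + r(7, -10))/(J - 391) = (-156 - 7)/(-429 - 391) = -163/(-820) = -163*(-1/820) = 163/820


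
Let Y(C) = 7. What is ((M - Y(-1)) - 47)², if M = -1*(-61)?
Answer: 49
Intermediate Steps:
M = 61
((M - Y(-1)) - 47)² = ((61 - 1*7) - 47)² = ((61 - 7) - 47)² = (54 - 47)² = 7² = 49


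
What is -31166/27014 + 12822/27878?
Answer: -130618060/188274073 ≈ -0.69377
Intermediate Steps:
-31166/27014 + 12822/27878 = -31166*1/27014 + 12822*(1/27878) = -15583/13507 + 6411/13939 = -130618060/188274073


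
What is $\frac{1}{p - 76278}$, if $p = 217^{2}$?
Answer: $- \frac{1}{29189} \approx -3.4259 \cdot 10^{-5}$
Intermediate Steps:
$p = 47089$
$\frac{1}{p - 76278} = \frac{1}{47089 - 76278} = \frac{1}{-29189} = - \frac{1}{29189}$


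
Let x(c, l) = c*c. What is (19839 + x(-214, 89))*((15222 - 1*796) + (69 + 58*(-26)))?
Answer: 852401745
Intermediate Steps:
x(c, l) = c²
(19839 + x(-214, 89))*((15222 - 1*796) + (69 + 58*(-26))) = (19839 + (-214)²)*((15222 - 1*796) + (69 + 58*(-26))) = (19839 + 45796)*((15222 - 796) + (69 - 1508)) = 65635*(14426 - 1439) = 65635*12987 = 852401745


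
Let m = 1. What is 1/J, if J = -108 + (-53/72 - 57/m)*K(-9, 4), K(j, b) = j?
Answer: 8/3293 ≈ 0.0024294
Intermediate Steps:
J = 3293/8 (J = -108 + (-53/72 - 57/1)*(-9) = -108 + (-53*1/72 - 57*1)*(-9) = -108 + (-53/72 - 57)*(-9) = -108 - 4157/72*(-9) = -108 + 4157/8 = 3293/8 ≈ 411.63)
1/J = 1/(3293/8) = 8/3293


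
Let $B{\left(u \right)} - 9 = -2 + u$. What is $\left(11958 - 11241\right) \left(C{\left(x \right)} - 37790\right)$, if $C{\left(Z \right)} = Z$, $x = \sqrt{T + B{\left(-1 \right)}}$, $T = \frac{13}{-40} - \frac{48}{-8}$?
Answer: $-27095430 + \frac{717 \sqrt{4670}}{20} \approx -2.7093 \cdot 10^{7}$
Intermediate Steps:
$T = \frac{227}{40}$ ($T = 13 \left(- \frac{1}{40}\right) - -6 = - \frac{13}{40} + 6 = \frac{227}{40} \approx 5.675$)
$B{\left(u \right)} = 7 + u$ ($B{\left(u \right)} = 9 + \left(-2 + u\right) = 7 + u$)
$x = \frac{\sqrt{4670}}{20}$ ($x = \sqrt{\frac{227}{40} + \left(7 - 1\right)} = \sqrt{\frac{227}{40} + 6} = \sqrt{\frac{467}{40}} = \frac{\sqrt{4670}}{20} \approx 3.4169$)
$\left(11958 - 11241\right) \left(C{\left(x \right)} - 37790\right) = \left(11958 - 11241\right) \left(\frac{\sqrt{4670}}{20} - 37790\right) = 717 \left(-37790 + \frac{\sqrt{4670}}{20}\right) = -27095430 + \frac{717 \sqrt{4670}}{20}$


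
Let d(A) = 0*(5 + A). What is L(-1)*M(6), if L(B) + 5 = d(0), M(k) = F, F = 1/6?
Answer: -⅚ ≈ -0.83333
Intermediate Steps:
F = ⅙ ≈ 0.16667
M(k) = ⅙
d(A) = 0
L(B) = -5 (L(B) = -5 + 0 = -5)
L(-1)*M(6) = -5*⅙ = -⅚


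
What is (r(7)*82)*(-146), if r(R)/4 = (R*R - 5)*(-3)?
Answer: 6321216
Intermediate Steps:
r(R) = 60 - 12*R² (r(R) = 4*((R*R - 5)*(-3)) = 4*((R² - 5)*(-3)) = 4*((-5 + R²)*(-3)) = 4*(15 - 3*R²) = 60 - 12*R²)
(r(7)*82)*(-146) = ((60 - 12*7²)*82)*(-146) = ((60 - 12*49)*82)*(-146) = ((60 - 588)*82)*(-146) = -528*82*(-146) = -43296*(-146) = 6321216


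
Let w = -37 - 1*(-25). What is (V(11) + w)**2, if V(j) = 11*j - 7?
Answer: 10404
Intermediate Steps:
w = -12 (w = -37 + 25 = -12)
V(j) = -7 + 11*j
(V(11) + w)**2 = ((-7 + 11*11) - 12)**2 = ((-7 + 121) - 12)**2 = (114 - 12)**2 = 102**2 = 10404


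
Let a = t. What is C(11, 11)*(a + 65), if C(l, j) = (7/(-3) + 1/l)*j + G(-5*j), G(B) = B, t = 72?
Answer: -32743/3 ≈ -10914.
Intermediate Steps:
C(l, j) = -5*j + j*(-7/3 + 1/l) (C(l, j) = (7/(-3) + 1/l)*j - 5*j = (7*(-⅓) + 1/l)*j - 5*j = (-7/3 + 1/l)*j - 5*j = j*(-7/3 + 1/l) - 5*j = -5*j + j*(-7/3 + 1/l))
a = 72
C(11, 11)*(a + 65) = (-22/3*11 + 11/11)*(72 + 65) = (-242/3 + 11*(1/11))*137 = (-242/3 + 1)*137 = -239/3*137 = -32743/3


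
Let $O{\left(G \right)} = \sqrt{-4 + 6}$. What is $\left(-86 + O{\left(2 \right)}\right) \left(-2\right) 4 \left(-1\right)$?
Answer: $-688 + 8 \sqrt{2} \approx -676.69$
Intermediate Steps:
$O{\left(G \right)} = \sqrt{2}$
$\left(-86 + O{\left(2 \right)}\right) \left(-2\right) 4 \left(-1\right) = \left(-86 + \sqrt{2}\right) \left(-2\right) 4 \left(-1\right) = \left(-86 + \sqrt{2}\right) \left(\left(-8\right) \left(-1\right)\right) = \left(-86 + \sqrt{2}\right) 8 = -688 + 8 \sqrt{2}$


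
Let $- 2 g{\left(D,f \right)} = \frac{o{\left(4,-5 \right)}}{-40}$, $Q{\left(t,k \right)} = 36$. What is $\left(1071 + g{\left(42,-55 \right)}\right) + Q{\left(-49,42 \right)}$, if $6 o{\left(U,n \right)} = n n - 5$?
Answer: $\frac{26569}{24} \approx 1107.0$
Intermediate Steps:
$o{\left(U,n \right)} = - \frac{5}{6} + \frac{n^{2}}{6}$ ($o{\left(U,n \right)} = \frac{n n - 5}{6} = \frac{n^{2} - 5}{6} = \frac{-5 + n^{2}}{6} = - \frac{5}{6} + \frac{n^{2}}{6}$)
$g{\left(D,f \right)} = \frac{1}{24}$ ($g{\left(D,f \right)} = - \frac{\left(- \frac{5}{6} + \frac{\left(-5\right)^{2}}{6}\right) \frac{1}{-40}}{2} = - \frac{\left(- \frac{5}{6} + \frac{1}{6} \cdot 25\right) \left(- \frac{1}{40}\right)}{2} = - \frac{\left(- \frac{5}{6} + \frac{25}{6}\right) \left(- \frac{1}{40}\right)}{2} = - \frac{\frac{10}{3} \left(- \frac{1}{40}\right)}{2} = \left(- \frac{1}{2}\right) \left(- \frac{1}{12}\right) = \frac{1}{24}$)
$\left(1071 + g{\left(42,-55 \right)}\right) + Q{\left(-49,42 \right)} = \left(1071 + \frac{1}{24}\right) + 36 = \frac{25705}{24} + 36 = \frac{26569}{24}$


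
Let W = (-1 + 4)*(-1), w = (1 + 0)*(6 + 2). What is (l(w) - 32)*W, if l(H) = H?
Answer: 72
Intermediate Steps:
w = 8 (w = 1*8 = 8)
W = -3 (W = 3*(-1) = -3)
(l(w) - 32)*W = (8 - 32)*(-3) = -24*(-3) = 72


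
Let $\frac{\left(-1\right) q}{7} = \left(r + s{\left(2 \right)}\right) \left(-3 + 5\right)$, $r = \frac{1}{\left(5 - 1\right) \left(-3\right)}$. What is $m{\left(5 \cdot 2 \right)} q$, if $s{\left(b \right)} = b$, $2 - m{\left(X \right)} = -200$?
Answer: $- \frac{16261}{3} \approx -5420.3$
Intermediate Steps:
$m{\left(X \right)} = 202$ ($m{\left(X \right)} = 2 - -200 = 2 + 200 = 202$)
$r = - \frac{1}{12}$ ($r = \frac{1}{4 \left(-3\right)} = \frac{1}{-12} = - \frac{1}{12} \approx -0.083333$)
$q = - \frac{161}{6}$ ($q = - 7 \left(- \frac{1}{12} + 2\right) \left(-3 + 5\right) = - 7 \cdot \frac{23}{12} \cdot 2 = \left(-7\right) \frac{23}{6} = - \frac{161}{6} \approx -26.833$)
$m{\left(5 \cdot 2 \right)} q = 202 \left(- \frac{161}{6}\right) = - \frac{16261}{3}$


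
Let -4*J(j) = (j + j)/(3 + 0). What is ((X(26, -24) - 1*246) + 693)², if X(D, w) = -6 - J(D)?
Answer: 1784896/9 ≈ 1.9832e+5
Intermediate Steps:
J(j) = -j/6 (J(j) = -(j + j)/(4*(3 + 0)) = -2*j/(4*3) = -j/6)
X(D, w) = -6 + D/6 (X(D, w) = -6 - (-1)*D/6 = -6 + D/6)
((X(26, -24) - 1*246) + 693)² = (((-6 + (⅙)*26) - 1*246) + 693)² = (((-6 + 13/3) - 246) + 693)² = ((-5/3 - 246) + 693)² = (-743/3 + 693)² = (1336/3)² = 1784896/9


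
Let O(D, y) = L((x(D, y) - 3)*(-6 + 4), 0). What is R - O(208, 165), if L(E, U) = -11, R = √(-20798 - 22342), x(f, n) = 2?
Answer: 11 + 2*I*√10785 ≈ 11.0 + 207.7*I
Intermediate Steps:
R = 2*I*√10785 (R = √(-43140) = 2*I*√10785 ≈ 207.7*I)
O(D, y) = -11
R - O(208, 165) = 2*I*√10785 - 1*(-11) = 2*I*√10785 + 11 = 11 + 2*I*√10785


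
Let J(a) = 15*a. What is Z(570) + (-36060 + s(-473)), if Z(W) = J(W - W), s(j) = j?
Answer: -36533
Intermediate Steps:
Z(W) = 0 (Z(W) = 15*(W - W) = 15*0 = 0)
Z(570) + (-36060 + s(-473)) = 0 + (-36060 - 473) = 0 - 36533 = -36533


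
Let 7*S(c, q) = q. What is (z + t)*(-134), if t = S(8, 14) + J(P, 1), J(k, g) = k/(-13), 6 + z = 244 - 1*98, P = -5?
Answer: -248034/13 ≈ -19080.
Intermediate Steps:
S(c, q) = q/7
z = 140 (z = -6 + (244 - 1*98) = -6 + (244 - 98) = -6 + 146 = 140)
J(k, g) = -k/13 (J(k, g) = k*(-1/13) = -k/13)
t = 31/13 (t = (⅐)*14 - 1/13*(-5) = 2 + 5/13 = 31/13 ≈ 2.3846)
(z + t)*(-134) = (140 + 31/13)*(-134) = (1851/13)*(-134) = -248034/13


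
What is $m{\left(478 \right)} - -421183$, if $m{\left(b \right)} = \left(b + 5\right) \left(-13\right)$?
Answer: $414904$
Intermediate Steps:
$m{\left(b \right)} = -65 - 13 b$ ($m{\left(b \right)} = \left(5 + b\right) \left(-13\right) = -65 - 13 b$)
$m{\left(478 \right)} - -421183 = \left(-65 - 6214\right) - -421183 = \left(-65 - 6214\right) + 421183 = -6279 + 421183 = 414904$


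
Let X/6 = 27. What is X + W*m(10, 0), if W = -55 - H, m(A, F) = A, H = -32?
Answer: -68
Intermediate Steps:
X = 162 (X = 6*27 = 162)
W = -23 (W = -55 - 1*(-32) = -55 + 32 = -23)
X + W*m(10, 0) = 162 - 23*10 = 162 - 230 = -68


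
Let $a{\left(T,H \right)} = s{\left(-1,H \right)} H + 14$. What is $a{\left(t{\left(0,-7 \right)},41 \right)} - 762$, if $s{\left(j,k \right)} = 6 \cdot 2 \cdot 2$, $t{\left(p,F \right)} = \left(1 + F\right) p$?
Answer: $236$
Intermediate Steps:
$t{\left(p,F \right)} = p \left(1 + F\right)$
$s{\left(j,k \right)} = 24$ ($s{\left(j,k \right)} = 12 \cdot 2 = 24$)
$a{\left(T,H \right)} = 14 + 24 H$ ($a{\left(T,H \right)} = 24 H + 14 = 14 + 24 H$)
$a{\left(t{\left(0,-7 \right)},41 \right)} - 762 = \left(14 + 24 \cdot 41\right) - 762 = \left(14 + 984\right) - 762 = 998 - 762 = 236$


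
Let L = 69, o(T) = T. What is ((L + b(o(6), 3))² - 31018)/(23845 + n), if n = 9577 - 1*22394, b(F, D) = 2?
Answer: -8659/3676 ≈ -2.3555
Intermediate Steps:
n = -12817 (n = 9577 - 22394 = -12817)
((L + b(o(6), 3))² - 31018)/(23845 + n) = ((69 + 2)² - 31018)/(23845 - 12817) = (71² - 31018)/11028 = (5041 - 31018)*(1/11028) = -25977*1/11028 = -8659/3676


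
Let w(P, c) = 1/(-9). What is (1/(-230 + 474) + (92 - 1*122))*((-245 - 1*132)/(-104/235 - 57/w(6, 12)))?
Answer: 648426805/29390044 ≈ 22.063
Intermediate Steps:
w(P, c) = -⅑
(1/(-230 + 474) + (92 - 1*122))*((-245 - 1*132)/(-104/235 - 57/w(6, 12))) = (1/(-230 + 474) + (92 - 1*122))*((-245 - 1*132)/(-104/235 - 57/(-⅑))) = (1/244 + (92 - 122))*((-245 - 132)/(-104*1/235 - 57*(-9))) = (1/244 - 30)*(-377/(-104/235 + 513)) = -(-2759263)/(244*120451/235) = -(-2759263)*235/(244*120451) = -7319/244*(-88595/120451) = 648426805/29390044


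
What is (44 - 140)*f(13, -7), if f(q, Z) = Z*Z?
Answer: -4704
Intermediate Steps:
f(q, Z) = Z²
(44 - 140)*f(13, -7) = (44 - 140)*(-7)² = -96*49 = -4704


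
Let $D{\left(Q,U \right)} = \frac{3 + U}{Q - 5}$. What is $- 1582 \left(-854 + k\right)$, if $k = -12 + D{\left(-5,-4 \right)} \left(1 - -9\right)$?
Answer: $1368430$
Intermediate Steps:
$D{\left(Q,U \right)} = \frac{3 + U}{-5 + Q}$
$k = -11$ ($k = -12 + \frac{3 - 4}{-5 - 5} \left(1 - -9\right) = -12 + \frac{1}{-10} \left(-1\right) \left(1 + 9\right) = -12 + \left(- \frac{1}{10}\right) \left(-1\right) 10 = -12 + \frac{1}{10} \cdot 10 = -12 + 1 = -11$)
$- 1582 \left(-854 + k\right) = - 1582 \left(-854 - 11\right) = \left(-1582\right) \left(-865\right) = 1368430$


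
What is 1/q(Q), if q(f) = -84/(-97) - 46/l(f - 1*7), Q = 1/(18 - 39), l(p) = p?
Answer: 7178/53067 ≈ 0.13526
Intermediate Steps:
Q = -1/21 (Q = 1/(-21) = -1/21 ≈ -0.047619)
q(f) = 84/97 - 46/(-7 + f) (q(f) = -84/(-97) - 46/(f - 1*7) = -84*(-1/97) - 46/(f - 7) = 84/97 - 46/(-7 + f))
1/q(Q) = 1/(2*(-2525 + 42*(-1/21))/(97*(-7 - 1/21))) = 1/(2*(-2525 - 2)/(97*(-148/21))) = 1/((2/97)*(-21/148)*(-2527)) = 1/(53067/7178) = 7178/53067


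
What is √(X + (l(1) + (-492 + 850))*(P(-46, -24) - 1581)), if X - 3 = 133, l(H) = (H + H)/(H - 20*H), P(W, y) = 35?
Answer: 2*I*√49923526/19 ≈ 743.75*I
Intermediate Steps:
l(H) = -2/19 (l(H) = (2*H)/((-19*H)) = (2*H)*(-1/(19*H)) = -2/19)
X = 136 (X = 3 + 133 = 136)
√(X + (l(1) + (-492 + 850))*(P(-46, -24) - 1581)) = √(136 + (-2/19 + (-492 + 850))*(35 - 1581)) = √(136 + (-2/19 + 358)*(-1546)) = √(136 + (6800/19)*(-1546)) = √(136 - 10512800/19) = √(-10510216/19) = 2*I*√49923526/19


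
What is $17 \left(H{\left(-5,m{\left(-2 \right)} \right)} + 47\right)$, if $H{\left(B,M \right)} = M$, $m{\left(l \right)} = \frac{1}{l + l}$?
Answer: $\frac{3179}{4} \approx 794.75$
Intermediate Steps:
$m{\left(l \right)} = \frac{1}{2 l}$
$17 \left(H{\left(-5,m{\left(-2 \right)} \right)} + 47\right) = 17 \left(\frac{1}{2 \left(-2\right)} + 47\right) = 17 \left(\frac{1}{2} \left(- \frac{1}{2}\right) + 47\right) = 17 \left(- \frac{1}{4} + 47\right) = 17 \cdot \frac{187}{4} = \frac{3179}{4}$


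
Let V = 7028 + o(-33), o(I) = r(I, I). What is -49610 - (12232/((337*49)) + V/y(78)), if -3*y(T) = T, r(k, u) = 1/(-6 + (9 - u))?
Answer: -762614006015/15456168 ≈ -49340.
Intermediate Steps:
r(k, u) = 1/(3 - u)
y(T) = -T/3
o(I) = -1/(-3 + I)
V = 253009/36 (V = 7028 - 1/(-3 - 33) = 7028 - 1/(-36) = 7028 - 1*(-1/36) = 7028 + 1/36 = 253009/36 ≈ 7028.0)
-49610 - (12232/((337*49)) + V/y(78)) = -49610 - (12232/((337*49)) + 253009/(36*((-⅓*78)))) = -49610 - (12232/16513 + (253009/36)/(-26)) = -49610 - (12232*(1/16513) + (253009/36)*(-1/26)) = -49610 - (12232/16513 - 253009/936) = -49610 - 1*(-4166488465/15456168) = -49610 + 4166488465/15456168 = -762614006015/15456168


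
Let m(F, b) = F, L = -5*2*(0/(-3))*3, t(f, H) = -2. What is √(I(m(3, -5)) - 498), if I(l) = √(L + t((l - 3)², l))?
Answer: √(-498 + I*√2) ≈ 0.03169 + 22.316*I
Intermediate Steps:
L = 0 (L = -5*2*(0*(-⅓))*3 = -5*2*0*3 = -0*3 = -5*0 = 0)
I(l) = I*√2 (I(l) = √(0 - 2) = √(-2) = I*√2)
√(I(m(3, -5)) - 498) = √(I*√2 - 498) = √(-498 + I*√2)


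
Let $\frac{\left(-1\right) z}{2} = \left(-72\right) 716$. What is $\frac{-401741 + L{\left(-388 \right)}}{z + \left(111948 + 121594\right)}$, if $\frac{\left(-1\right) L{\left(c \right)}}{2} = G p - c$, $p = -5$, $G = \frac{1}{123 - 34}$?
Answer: $- \frac{35824003}{29961494} \approx -1.1957$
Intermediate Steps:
$G = \frac{1}{89} \approx 0.011236$
$z = 103104$ ($z = - 2 \left(\left(-72\right) 716\right) = \left(-2\right) \left(-51552\right) = 103104$)
$L{\left(c \right)} = \frac{10}{89} + 2 c$ ($L{\left(c \right)} = - 2 \left(\frac{1}{89} \left(-5\right) - c\right) = - 2 \left(- \frac{5}{89} - c\right) = \frac{10}{89} + 2 c$)
$\frac{-401741 + L{\left(-388 \right)}}{z + \left(111948 + 121594\right)} = \frac{-401741 + \left(\frac{10}{89} + 2 \left(-388\right)\right)}{103104 + \left(111948 + 121594\right)} = \frac{-401741 + \left(\frac{10}{89} - 776\right)}{103104 + 233542} = \frac{-401741 - \frac{69054}{89}}{336646} = \left(- \frac{35824003}{89}\right) \frac{1}{336646} = - \frac{35824003}{29961494}$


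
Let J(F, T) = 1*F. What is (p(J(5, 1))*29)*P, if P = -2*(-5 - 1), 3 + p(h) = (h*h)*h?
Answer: 42456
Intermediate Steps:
J(F, T) = F
p(h) = -3 + h³ (p(h) = -3 + (h*h)*h = -3 + h²*h = -3 + h³)
P = 12 (P = -2*(-6) = 12)
(p(J(5, 1))*29)*P = ((-3 + 5³)*29)*12 = ((-3 + 125)*29)*12 = (122*29)*12 = 3538*12 = 42456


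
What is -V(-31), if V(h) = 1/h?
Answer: 1/31 ≈ 0.032258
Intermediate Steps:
-V(-31) = -1/(-31) = -1*(-1/31) = 1/31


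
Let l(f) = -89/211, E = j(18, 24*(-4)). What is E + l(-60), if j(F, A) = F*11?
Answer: 41689/211 ≈ 197.58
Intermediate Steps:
j(F, A) = 11*F
E = 198 (E = 11*18 = 198)
l(f) = -89/211 (l(f) = -89*1/211 = -89/211)
E + l(-60) = 198 - 89/211 = 41689/211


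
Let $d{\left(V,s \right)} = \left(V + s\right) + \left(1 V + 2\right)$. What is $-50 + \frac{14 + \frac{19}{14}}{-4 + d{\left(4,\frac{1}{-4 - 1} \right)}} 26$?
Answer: $\frac{3825}{203} \approx 18.842$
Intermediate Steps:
$d{\left(V,s \right)} = 2 + s + 2 V$ ($d{\left(V,s \right)} = \left(V + s\right) + \left(V + 2\right) = \left(V + s\right) + \left(2 + V\right) = 2 + s + 2 V$)
$-50 + \frac{14 + \frac{19}{14}}{-4 + d{\left(4,\frac{1}{-4 - 1} \right)}} 26 = -50 + \frac{14 + \frac{19}{14}}{-4 + \left(2 + \frac{1}{-4 - 1} + 2 \cdot 4\right)} 26 = -50 + \frac{14 + 19 \cdot \frac{1}{14}}{-4 + \left(2 + \frac{1}{-5} + 8\right)} 26 = -50 + \frac{14 + \frac{19}{14}}{-4 + \left(2 - \frac{1}{5} + 8\right)} 26 = -50 + \frac{215}{14 \left(-4 + \frac{49}{5}\right)} 26 = -50 + \frac{215}{14 \cdot \frac{29}{5}} \cdot 26 = -50 + \frac{215}{14} \cdot \frac{5}{29} \cdot 26 = -50 + \frac{1075}{406} \cdot 26 = -50 + \frac{13975}{203} = \frac{3825}{203}$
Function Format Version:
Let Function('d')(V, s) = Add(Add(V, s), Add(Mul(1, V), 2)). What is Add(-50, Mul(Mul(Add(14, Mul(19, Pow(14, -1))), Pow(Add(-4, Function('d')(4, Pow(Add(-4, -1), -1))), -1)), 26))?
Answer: Rational(3825, 203) ≈ 18.842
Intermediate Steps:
Function('d')(V, s) = Add(2, s, Mul(2, V)) (Function('d')(V, s) = Add(Add(V, s), Add(V, 2)) = Add(Add(V, s), Add(2, V)) = Add(2, s, Mul(2, V)))
Add(-50, Mul(Mul(Add(14, Mul(19, Pow(14, -1))), Pow(Add(-4, Function('d')(4, Pow(Add(-4, -1), -1))), -1)), 26)) = Add(-50, Mul(Mul(Add(14, Mul(19, Pow(14, -1))), Pow(Add(-4, Add(2, Pow(Add(-4, -1), -1), Mul(2, 4))), -1)), 26)) = Add(-50, Mul(Mul(Add(14, Mul(19, Rational(1, 14))), Pow(Add(-4, Add(2, Pow(-5, -1), 8)), -1)), 26)) = Add(-50, Mul(Mul(Add(14, Rational(19, 14)), Pow(Add(-4, Add(2, Rational(-1, 5), 8)), -1)), 26)) = Add(-50, Mul(Mul(Rational(215, 14), Pow(Add(-4, Rational(49, 5)), -1)), 26)) = Add(-50, Mul(Mul(Rational(215, 14), Pow(Rational(29, 5), -1)), 26)) = Add(-50, Mul(Mul(Rational(215, 14), Rational(5, 29)), 26)) = Add(-50, Mul(Rational(1075, 406), 26)) = Add(-50, Rational(13975, 203)) = Rational(3825, 203)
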